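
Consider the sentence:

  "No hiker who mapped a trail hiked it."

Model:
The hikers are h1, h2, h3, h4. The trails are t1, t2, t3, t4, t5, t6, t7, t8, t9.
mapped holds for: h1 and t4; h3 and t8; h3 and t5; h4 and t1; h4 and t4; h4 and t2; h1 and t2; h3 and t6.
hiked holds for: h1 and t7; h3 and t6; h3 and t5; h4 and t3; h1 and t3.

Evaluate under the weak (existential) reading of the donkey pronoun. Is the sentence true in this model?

False

"it" takes "a trail" as antecedent — a donkey pronoun bound across the clause boundary.
Truth condition: for no (h,t) with mapped(h,t) does hiked(h,t) hold.
Restrictor pairs — does the scope hold? (h1,t2):fails  (h1,t4):fails  (h3,t5):holds  (h3,t6):holds  (h3,t8):fails  (h4,t1):fails  (h4,t2):fails  (h4,t4):fails
Scope holds for 2 pair(s), so the sentence is false.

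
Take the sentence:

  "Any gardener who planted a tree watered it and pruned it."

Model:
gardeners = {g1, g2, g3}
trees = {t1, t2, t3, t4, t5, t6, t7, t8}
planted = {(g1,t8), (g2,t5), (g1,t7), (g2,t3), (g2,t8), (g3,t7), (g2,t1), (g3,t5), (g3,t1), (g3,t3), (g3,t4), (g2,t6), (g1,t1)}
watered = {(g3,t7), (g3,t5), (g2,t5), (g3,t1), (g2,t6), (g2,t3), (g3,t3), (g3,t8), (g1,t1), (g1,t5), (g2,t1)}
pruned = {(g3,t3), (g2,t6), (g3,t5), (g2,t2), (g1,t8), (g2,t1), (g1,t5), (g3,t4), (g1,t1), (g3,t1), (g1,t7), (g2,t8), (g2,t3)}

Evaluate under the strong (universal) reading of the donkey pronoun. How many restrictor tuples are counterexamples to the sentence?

"it" takes "a tree" as antecedent — a donkey pronoun bound across the clause boundary.
Strong reading: for every (g,t) with planted(g,t), watered(g,t) ∧ pruned(g,t).
Restrictor pairs: (g1,t1) ✓  (g1,t7) ✗  (g1,t8) ✗  (g2,t1) ✓  (g2,t3) ✓  (g2,t5) ✗  (g2,t6) ✓  (g2,t8) ✗  (g3,t1) ✓  (g3,t3) ✓  (g3,t4) ✗  (g3,t5) ✓  (g3,t7) ✗
Counterexamples (restrictor pairs failing the scope): 6.

6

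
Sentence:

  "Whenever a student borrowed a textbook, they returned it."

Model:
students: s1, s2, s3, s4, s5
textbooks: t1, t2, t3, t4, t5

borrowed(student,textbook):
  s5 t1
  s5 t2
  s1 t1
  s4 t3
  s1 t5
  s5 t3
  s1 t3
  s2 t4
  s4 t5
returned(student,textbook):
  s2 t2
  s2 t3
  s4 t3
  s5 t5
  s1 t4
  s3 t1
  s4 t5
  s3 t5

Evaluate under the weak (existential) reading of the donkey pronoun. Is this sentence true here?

False

"it" takes "a textbook" as antecedent — a donkey pronoun bound across the clause boundary.
Weak reading: every student s with some borrowed-textbook has at least one borrowed-textbook t such that returned(s,t).
Per student: s1:✗  s2:✗  s4:✓  s5:✗
s1 has no witness among its borrowed-textbooks.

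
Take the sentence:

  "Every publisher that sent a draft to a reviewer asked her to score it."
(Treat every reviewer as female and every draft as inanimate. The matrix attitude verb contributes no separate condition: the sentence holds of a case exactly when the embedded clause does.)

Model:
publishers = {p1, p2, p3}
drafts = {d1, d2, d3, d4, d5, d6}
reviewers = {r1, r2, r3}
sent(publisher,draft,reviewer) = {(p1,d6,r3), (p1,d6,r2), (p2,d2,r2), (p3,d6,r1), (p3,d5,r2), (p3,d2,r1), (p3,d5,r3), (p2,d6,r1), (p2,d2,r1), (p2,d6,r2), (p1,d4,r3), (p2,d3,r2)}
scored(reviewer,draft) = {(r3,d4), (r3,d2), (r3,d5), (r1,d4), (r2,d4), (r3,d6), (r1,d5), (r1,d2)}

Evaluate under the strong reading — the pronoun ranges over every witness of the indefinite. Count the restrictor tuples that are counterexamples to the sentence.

"her" takes "a reviewer" as antecedent and "it" takes "a draft"; both are donkey pronouns co-varying with the restrictor.
Strong reading: for every (p,d,r) with sent(p,d,r), scored(r,d).
Restrictor triples: (p1,d4,r3)→scored(r3,d4) ✓  (p1,d6,r2)→scored(r2,d6) ✗  (p1,d6,r3)→scored(r3,d6) ✓  (p2,d2,r1)→scored(r1,d2) ✓  (p2,d2,r2)→scored(r2,d2) ✗  (p2,d3,r2)→scored(r2,d3) ✗  (p2,d6,r1)→scored(r1,d6) ✗  (p2,d6,r2)→scored(r2,d6) ✗  (p3,d2,r1)→scored(r1,d2) ✓  (p3,d5,r2)→scored(r2,d5) ✗  (p3,d5,r3)→scored(r3,d5) ✓  (p3,d6,r1)→scored(r1,d6) ✗
Counterexamples (restrictor triples failing the scope): 7.

7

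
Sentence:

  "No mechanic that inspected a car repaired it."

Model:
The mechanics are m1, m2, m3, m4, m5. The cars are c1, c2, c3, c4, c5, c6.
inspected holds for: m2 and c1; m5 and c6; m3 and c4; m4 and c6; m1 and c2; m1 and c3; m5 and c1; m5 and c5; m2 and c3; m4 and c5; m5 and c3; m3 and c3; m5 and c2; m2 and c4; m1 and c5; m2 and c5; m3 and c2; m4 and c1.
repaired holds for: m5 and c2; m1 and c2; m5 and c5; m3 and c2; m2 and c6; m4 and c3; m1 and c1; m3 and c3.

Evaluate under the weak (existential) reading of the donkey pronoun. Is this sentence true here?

"it" takes "a car" as antecedent — a donkey pronoun bound across the clause boundary.
Truth condition: for no (m,c) with inspected(m,c) does repaired(m,c) hold.
Restrictor pairs — does the scope hold? (m1,c2):holds  (m1,c3):fails  (m1,c5):fails  (m2,c1):fails  (m2,c3):fails  (m2,c4):fails  (m2,c5):fails  (m3,c2):holds  (m3,c3):holds  (m3,c4):fails  (m4,c1):fails  (m4,c5):fails  (m4,c6):fails  (m5,c1):fails  (m5,c2):holds  (m5,c3):fails  (m5,c5):holds  (m5,c6):fails
Scope holds for 5 pair(s), so the sentence is false.

False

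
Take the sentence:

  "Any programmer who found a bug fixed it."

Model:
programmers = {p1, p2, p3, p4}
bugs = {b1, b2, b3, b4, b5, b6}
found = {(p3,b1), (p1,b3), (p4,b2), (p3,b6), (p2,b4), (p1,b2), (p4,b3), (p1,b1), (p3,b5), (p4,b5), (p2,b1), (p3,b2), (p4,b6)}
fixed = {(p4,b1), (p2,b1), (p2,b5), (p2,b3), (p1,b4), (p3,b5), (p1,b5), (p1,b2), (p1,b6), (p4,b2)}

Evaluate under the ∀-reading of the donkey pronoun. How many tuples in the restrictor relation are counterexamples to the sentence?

"it" takes "a bug" as antecedent — a donkey pronoun bound across the clause boundary.
Strong reading: for every (p,b) with found(p,b), fixed(p,b).
Restrictor pairs: (p1,b1) ✗  (p1,b2) ✓  (p1,b3) ✗  (p2,b1) ✓  (p2,b4) ✗  (p3,b1) ✗  (p3,b2) ✗  (p3,b5) ✓  (p3,b6) ✗  (p4,b2) ✓  (p4,b3) ✗  (p4,b5) ✗  (p4,b6) ✗
Counterexamples (restrictor pairs failing the scope): 9.

9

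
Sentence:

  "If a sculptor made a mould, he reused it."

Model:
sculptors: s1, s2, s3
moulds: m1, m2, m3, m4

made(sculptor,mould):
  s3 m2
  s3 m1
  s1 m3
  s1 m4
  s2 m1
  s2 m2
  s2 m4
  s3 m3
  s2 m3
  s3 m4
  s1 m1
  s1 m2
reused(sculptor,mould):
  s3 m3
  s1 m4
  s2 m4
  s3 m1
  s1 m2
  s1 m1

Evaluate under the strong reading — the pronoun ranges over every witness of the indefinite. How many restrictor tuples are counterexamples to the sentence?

"it" takes "a mould" as antecedent — a donkey pronoun bound across the clause boundary.
Strong reading: for every (s,m) with made(s,m), reused(s,m).
Restrictor pairs: (s1,m1) ✓  (s1,m2) ✓  (s1,m3) ✗  (s1,m4) ✓  (s2,m1) ✗  (s2,m2) ✗  (s2,m3) ✗  (s2,m4) ✓  (s3,m1) ✓  (s3,m2) ✗  (s3,m3) ✓  (s3,m4) ✗
Counterexamples (restrictor pairs failing the scope): 6.

6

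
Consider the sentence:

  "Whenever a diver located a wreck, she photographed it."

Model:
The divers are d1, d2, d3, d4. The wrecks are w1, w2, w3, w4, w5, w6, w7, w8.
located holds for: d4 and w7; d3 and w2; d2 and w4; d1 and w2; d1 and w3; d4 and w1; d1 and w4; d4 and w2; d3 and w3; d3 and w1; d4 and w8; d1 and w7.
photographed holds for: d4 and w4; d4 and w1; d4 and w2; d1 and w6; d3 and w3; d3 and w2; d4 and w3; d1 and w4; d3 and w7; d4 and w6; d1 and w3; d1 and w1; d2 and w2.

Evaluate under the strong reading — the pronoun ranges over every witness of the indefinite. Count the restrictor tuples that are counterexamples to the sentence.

6

"it" takes "a wreck" as antecedent — a donkey pronoun bound across the clause boundary.
Strong reading: for every (d,w) with located(d,w), photographed(d,w).
Restrictor pairs: (d1,w2) ✗  (d1,w3) ✓  (d1,w4) ✓  (d1,w7) ✗  (d2,w4) ✗  (d3,w1) ✗  (d3,w2) ✓  (d3,w3) ✓  (d4,w1) ✓  (d4,w2) ✓  (d4,w7) ✗  (d4,w8) ✗
Counterexamples (restrictor pairs failing the scope): 6.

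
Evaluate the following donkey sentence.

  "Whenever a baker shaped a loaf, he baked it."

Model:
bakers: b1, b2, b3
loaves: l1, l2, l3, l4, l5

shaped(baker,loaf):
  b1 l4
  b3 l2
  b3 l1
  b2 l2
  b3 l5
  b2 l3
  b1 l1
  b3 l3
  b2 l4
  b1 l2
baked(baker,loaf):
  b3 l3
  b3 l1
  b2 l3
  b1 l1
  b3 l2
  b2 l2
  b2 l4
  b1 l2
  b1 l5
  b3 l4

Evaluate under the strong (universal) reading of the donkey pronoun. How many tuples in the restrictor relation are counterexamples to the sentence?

2

"it" takes "a loaf" as antecedent — a donkey pronoun bound across the clause boundary.
Strong reading: for every (b,l) with shaped(b,l), baked(b,l).
Restrictor pairs: (b1,l1) ✓  (b1,l2) ✓  (b1,l4) ✗  (b2,l2) ✓  (b2,l3) ✓  (b2,l4) ✓  (b3,l1) ✓  (b3,l2) ✓  (b3,l3) ✓  (b3,l5) ✗
Counterexamples (restrictor pairs failing the scope): 2.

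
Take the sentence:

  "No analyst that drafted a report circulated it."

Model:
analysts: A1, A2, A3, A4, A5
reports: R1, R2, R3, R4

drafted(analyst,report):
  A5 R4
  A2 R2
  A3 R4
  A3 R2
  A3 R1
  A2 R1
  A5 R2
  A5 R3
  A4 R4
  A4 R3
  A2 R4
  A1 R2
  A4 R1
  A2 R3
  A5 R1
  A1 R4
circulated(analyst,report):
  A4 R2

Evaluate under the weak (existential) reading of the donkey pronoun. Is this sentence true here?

"it" takes "a report" as antecedent — a donkey pronoun bound across the clause boundary.
Truth condition: for no (a,r) with drafted(a,r) does circulated(a,r) hold.
Restrictor pairs — does the scope hold? (A1,R2):fails  (A1,R4):fails  (A2,R1):fails  (A2,R2):fails  (A2,R3):fails  (A2,R4):fails  (A3,R1):fails  (A3,R2):fails  (A3,R4):fails  (A4,R1):fails  (A4,R3):fails  (A4,R4):fails  (A5,R1):fails  (A5,R2):fails  (A5,R3):fails  (A5,R4):fails
Scope holds for no restrictor pair, so the sentence is true.

True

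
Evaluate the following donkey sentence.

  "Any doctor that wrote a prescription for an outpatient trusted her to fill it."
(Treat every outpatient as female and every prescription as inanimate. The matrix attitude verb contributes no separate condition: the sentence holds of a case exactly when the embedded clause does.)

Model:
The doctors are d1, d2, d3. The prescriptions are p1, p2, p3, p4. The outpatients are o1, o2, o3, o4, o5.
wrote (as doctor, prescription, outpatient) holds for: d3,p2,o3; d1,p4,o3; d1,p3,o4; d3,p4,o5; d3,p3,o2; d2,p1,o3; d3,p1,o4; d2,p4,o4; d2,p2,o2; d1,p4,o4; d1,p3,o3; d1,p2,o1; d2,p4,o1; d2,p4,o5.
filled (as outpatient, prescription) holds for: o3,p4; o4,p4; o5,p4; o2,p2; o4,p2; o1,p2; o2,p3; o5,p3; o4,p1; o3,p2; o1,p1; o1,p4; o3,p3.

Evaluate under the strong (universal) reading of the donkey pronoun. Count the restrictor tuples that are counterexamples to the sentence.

"her" takes "an outpatient" as antecedent and "it" takes "a prescription"; both are donkey pronouns co-varying with the restrictor.
Strong reading: for every (d,p,o) with wrote(d,p,o), filled(o,p).
Restrictor triples: (d1,p2,o1)→filled(o1,p2) ✓  (d1,p3,o3)→filled(o3,p3) ✓  (d1,p3,o4)→filled(o4,p3) ✗  (d1,p4,o3)→filled(o3,p4) ✓  (d1,p4,o4)→filled(o4,p4) ✓  (d2,p1,o3)→filled(o3,p1) ✗  (d2,p2,o2)→filled(o2,p2) ✓  (d2,p4,o1)→filled(o1,p4) ✓  (d2,p4,o4)→filled(o4,p4) ✓  (d2,p4,o5)→filled(o5,p4) ✓  (d3,p1,o4)→filled(o4,p1) ✓  (d3,p2,o3)→filled(o3,p2) ✓  (d3,p3,o2)→filled(o2,p3) ✓  (d3,p4,o5)→filled(o5,p4) ✓
Counterexamples (restrictor triples failing the scope): 2.

2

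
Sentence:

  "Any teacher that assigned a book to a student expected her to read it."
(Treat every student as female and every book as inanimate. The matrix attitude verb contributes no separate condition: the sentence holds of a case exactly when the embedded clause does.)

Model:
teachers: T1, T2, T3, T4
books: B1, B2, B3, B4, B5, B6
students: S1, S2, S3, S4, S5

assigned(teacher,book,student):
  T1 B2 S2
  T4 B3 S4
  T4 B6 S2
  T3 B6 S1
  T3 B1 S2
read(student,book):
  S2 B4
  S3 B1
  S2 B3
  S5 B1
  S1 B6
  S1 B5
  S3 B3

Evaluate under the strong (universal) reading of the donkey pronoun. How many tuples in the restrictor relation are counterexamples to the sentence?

4

"her" takes "a student" as antecedent and "it" takes "a book"; both are donkey pronouns co-varying with the restrictor.
Strong reading: for every (t,b,s) with assigned(t,b,s), read(s,b).
Restrictor triples: (T1,B2,S2)→read(S2,B2) ✗  (T3,B1,S2)→read(S2,B1) ✗  (T3,B6,S1)→read(S1,B6) ✓  (T4,B3,S4)→read(S4,B3) ✗  (T4,B6,S2)→read(S2,B6) ✗
Counterexamples (restrictor triples failing the scope): 4.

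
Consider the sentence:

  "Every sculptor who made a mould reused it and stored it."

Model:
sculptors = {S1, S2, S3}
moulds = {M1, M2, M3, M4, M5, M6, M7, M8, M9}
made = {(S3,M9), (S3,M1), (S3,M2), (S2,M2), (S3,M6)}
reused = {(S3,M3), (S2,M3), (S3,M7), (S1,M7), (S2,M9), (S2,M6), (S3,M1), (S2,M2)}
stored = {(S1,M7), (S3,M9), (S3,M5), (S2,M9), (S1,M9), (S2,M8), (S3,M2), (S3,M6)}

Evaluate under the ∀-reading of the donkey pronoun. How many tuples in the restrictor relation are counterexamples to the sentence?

5

"it" takes "a mould" as antecedent — a donkey pronoun bound across the clause boundary.
Strong reading: for every (s,m) with made(s,m), reused(s,m) ∧ stored(s,m).
Restrictor pairs: (S2,M2) ✗  (S3,M1) ✗  (S3,M2) ✗  (S3,M6) ✗  (S3,M9) ✗
Counterexamples (restrictor pairs failing the scope): 5.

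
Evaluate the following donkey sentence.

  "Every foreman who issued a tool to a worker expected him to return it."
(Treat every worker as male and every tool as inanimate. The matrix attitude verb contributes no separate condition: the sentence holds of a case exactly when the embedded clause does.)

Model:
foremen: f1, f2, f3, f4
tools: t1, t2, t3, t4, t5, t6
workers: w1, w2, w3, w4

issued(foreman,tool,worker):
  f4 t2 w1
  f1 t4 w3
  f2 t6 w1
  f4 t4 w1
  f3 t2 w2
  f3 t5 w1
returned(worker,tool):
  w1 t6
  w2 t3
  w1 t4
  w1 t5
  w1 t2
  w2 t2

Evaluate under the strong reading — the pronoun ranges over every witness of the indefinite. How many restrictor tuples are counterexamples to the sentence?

1

"him" takes "a worker" as antecedent and "it" takes "a tool"; both are donkey pronouns co-varying with the restrictor.
Strong reading: for every (f,t,w) with issued(f,t,w), returned(w,t).
Restrictor triples: (f1,t4,w3)→returned(w3,t4) ✗  (f2,t6,w1)→returned(w1,t6) ✓  (f3,t2,w2)→returned(w2,t2) ✓  (f3,t5,w1)→returned(w1,t5) ✓  (f4,t2,w1)→returned(w1,t2) ✓  (f4,t4,w1)→returned(w1,t4) ✓
Counterexamples (restrictor triples failing the scope): 1.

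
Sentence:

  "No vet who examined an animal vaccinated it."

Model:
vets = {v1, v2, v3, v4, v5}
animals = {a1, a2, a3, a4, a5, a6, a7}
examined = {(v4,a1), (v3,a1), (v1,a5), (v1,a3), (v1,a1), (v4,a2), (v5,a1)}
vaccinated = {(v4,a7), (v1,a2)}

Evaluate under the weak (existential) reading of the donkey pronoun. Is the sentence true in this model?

"it" takes "an animal" as antecedent — a donkey pronoun bound across the clause boundary.
Truth condition: for no (v,a) with examined(v,a) does vaccinated(v,a) hold.
Restrictor pairs — does the scope hold? (v1,a1):fails  (v1,a3):fails  (v1,a5):fails  (v3,a1):fails  (v4,a1):fails  (v4,a2):fails  (v5,a1):fails
Scope holds for no restrictor pair, so the sentence is true.

True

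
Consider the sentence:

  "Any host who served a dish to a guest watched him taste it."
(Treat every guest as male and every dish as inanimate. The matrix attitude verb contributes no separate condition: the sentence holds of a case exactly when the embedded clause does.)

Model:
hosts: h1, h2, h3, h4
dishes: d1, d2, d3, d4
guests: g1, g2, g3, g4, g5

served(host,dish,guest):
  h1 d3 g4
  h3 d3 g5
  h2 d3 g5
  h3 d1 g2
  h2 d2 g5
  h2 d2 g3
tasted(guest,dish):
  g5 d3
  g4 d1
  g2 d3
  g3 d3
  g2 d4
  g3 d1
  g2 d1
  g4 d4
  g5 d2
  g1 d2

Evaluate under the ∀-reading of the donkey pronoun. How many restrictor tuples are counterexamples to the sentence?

"him" takes "a guest" as antecedent and "it" takes "a dish"; both are donkey pronouns co-varying with the restrictor.
Strong reading: for every (h,d,g) with served(h,d,g), tasted(g,d).
Restrictor triples: (h1,d3,g4)→tasted(g4,d3) ✗  (h2,d2,g3)→tasted(g3,d2) ✗  (h2,d2,g5)→tasted(g5,d2) ✓  (h2,d3,g5)→tasted(g5,d3) ✓  (h3,d1,g2)→tasted(g2,d1) ✓  (h3,d3,g5)→tasted(g5,d3) ✓
Counterexamples (restrictor triples failing the scope): 2.

2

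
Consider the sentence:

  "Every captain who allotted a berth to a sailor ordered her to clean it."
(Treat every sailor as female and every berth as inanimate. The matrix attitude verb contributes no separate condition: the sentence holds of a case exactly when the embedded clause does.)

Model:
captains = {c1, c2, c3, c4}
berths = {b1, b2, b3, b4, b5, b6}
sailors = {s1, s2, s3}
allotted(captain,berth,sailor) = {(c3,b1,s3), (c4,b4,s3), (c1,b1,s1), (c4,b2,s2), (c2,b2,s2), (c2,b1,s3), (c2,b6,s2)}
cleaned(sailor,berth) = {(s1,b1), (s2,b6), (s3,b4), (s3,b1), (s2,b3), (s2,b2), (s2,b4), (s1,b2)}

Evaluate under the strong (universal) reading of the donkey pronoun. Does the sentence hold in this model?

"her" takes "a sailor" as antecedent and "it" takes "a berth"; both are donkey pronouns co-varying with the restrictor.
Strong reading: for every (c,b,s) with allotted(c,b,s), cleaned(s,b).
Restrictor triples: (c1,b1,s1)→cleaned(s1,b1) ✓  (c2,b1,s3)→cleaned(s3,b1) ✓  (c2,b2,s2)→cleaned(s2,b2) ✓  (c2,b6,s2)→cleaned(s2,b6) ✓  (c3,b1,s3)→cleaned(s3,b1) ✓  (c4,b2,s2)→cleaned(s2,b2) ✓  (c4,b4,s3)→cleaned(s3,b4) ✓
Every restrictor triple satisfies the scope.

True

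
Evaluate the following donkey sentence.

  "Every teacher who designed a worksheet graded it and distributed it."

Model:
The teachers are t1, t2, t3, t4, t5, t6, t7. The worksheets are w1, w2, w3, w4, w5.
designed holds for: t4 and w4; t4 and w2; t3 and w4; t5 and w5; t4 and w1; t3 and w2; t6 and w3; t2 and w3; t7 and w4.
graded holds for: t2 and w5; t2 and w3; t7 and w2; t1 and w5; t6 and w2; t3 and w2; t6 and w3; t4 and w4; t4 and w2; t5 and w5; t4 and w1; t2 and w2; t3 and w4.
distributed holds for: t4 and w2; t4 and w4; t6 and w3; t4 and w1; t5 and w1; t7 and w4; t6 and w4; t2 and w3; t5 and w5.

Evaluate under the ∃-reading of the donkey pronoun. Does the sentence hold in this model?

False

"it" takes "a worksheet" as antecedent — a donkey pronoun bound across the clause boundary.
Weak reading: every teacher t with some designed-worksheet has at least one designed-worksheet w such that graded(t,w) ∧ distributed(t,w).
Per teacher: t2:✓  t3:✗  t4:✓  t5:✓  t6:✓  t7:✗
t3 has no witness among its designed-worksheets.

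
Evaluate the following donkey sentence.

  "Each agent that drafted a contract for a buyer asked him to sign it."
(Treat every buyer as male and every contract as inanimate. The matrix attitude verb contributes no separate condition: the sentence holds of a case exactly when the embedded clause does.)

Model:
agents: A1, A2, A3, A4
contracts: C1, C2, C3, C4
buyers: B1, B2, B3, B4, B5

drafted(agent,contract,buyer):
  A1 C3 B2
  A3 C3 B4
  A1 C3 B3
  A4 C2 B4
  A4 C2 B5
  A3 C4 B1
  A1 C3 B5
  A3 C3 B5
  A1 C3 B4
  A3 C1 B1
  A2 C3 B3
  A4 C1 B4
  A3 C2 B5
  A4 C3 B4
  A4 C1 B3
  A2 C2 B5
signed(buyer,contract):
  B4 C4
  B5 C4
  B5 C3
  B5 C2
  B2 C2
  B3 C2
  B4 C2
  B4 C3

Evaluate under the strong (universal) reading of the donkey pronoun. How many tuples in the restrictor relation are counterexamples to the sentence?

7

"him" takes "a buyer" as antecedent and "it" takes "a contract"; both are donkey pronouns co-varying with the restrictor.
Strong reading: for every (a,c,b) with drafted(a,c,b), signed(b,c).
Restrictor triples: (A1,C3,B2)→signed(B2,C3) ✗  (A1,C3,B3)→signed(B3,C3) ✗  (A1,C3,B4)→signed(B4,C3) ✓  (A1,C3,B5)→signed(B5,C3) ✓  (A2,C2,B5)→signed(B5,C2) ✓  (A2,C3,B3)→signed(B3,C3) ✗  (A3,C1,B1)→signed(B1,C1) ✗  (A3,C2,B5)→signed(B5,C2) ✓  (A3,C3,B4)→signed(B4,C3) ✓  (A3,C3,B5)→signed(B5,C3) ✓  (A3,C4,B1)→signed(B1,C4) ✗  (A4,C1,B3)→signed(B3,C1) ✗  (A4,C1,B4)→signed(B4,C1) ✗  (A4,C2,B4)→signed(B4,C2) ✓  (A4,C2,B5)→signed(B5,C2) ✓  (A4,C3,B4)→signed(B4,C3) ✓
Counterexamples (restrictor triples failing the scope): 7.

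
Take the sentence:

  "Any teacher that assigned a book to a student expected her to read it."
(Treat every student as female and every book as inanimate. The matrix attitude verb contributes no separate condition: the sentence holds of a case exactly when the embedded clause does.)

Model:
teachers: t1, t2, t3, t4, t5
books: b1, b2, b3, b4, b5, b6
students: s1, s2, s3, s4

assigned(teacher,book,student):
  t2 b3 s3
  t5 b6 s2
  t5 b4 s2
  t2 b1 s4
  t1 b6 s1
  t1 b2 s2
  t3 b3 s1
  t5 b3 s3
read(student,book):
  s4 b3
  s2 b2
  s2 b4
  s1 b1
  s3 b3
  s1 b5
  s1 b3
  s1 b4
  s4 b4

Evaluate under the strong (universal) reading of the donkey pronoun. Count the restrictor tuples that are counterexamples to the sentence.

3

"her" takes "a student" as antecedent and "it" takes "a book"; both are donkey pronouns co-varying with the restrictor.
Strong reading: for every (t,b,s) with assigned(t,b,s), read(s,b).
Restrictor triples: (t1,b2,s2)→read(s2,b2) ✓  (t1,b6,s1)→read(s1,b6) ✗  (t2,b1,s4)→read(s4,b1) ✗  (t2,b3,s3)→read(s3,b3) ✓  (t3,b3,s1)→read(s1,b3) ✓  (t5,b3,s3)→read(s3,b3) ✓  (t5,b4,s2)→read(s2,b4) ✓  (t5,b6,s2)→read(s2,b6) ✗
Counterexamples (restrictor triples failing the scope): 3.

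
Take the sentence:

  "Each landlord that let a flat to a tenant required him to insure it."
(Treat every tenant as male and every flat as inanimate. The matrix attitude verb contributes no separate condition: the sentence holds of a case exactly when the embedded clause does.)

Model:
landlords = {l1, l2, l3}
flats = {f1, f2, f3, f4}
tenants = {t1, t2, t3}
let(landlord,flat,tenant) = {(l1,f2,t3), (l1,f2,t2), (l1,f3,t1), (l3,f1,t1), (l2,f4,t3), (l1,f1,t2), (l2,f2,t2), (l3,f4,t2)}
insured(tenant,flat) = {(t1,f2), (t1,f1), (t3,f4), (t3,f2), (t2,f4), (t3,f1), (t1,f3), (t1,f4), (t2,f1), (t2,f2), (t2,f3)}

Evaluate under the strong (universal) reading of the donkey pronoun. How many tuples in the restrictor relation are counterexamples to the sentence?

"him" takes "a tenant" as antecedent and "it" takes "a flat"; both are donkey pronouns co-varying with the restrictor.
Strong reading: for every (l,f,t) with let(l,f,t), insured(t,f).
Restrictor triples: (l1,f1,t2)→insured(t2,f1) ✓  (l1,f2,t2)→insured(t2,f2) ✓  (l1,f2,t3)→insured(t3,f2) ✓  (l1,f3,t1)→insured(t1,f3) ✓  (l2,f2,t2)→insured(t2,f2) ✓  (l2,f4,t3)→insured(t3,f4) ✓  (l3,f1,t1)→insured(t1,f1) ✓  (l3,f4,t2)→insured(t2,f4) ✓
Counterexamples (restrictor triples failing the scope): 0.

0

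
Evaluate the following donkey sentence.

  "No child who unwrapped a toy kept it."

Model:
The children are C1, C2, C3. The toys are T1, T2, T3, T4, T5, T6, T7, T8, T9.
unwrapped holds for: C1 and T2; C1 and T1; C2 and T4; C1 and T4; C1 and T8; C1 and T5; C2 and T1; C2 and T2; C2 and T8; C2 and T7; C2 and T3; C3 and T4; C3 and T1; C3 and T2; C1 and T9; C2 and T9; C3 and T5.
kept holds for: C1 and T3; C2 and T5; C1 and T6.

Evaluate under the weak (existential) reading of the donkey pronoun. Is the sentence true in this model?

"it" takes "a toy" as antecedent — a donkey pronoun bound across the clause boundary.
Truth condition: for no (c,t) with unwrapped(c,t) does kept(c,t) hold.
Restrictor pairs — does the scope hold? (C1,T1):fails  (C1,T2):fails  (C1,T4):fails  (C1,T5):fails  (C1,T8):fails  (C1,T9):fails  (C2,T1):fails  (C2,T2):fails  (C2,T3):fails  (C2,T4):fails  (C2,T7):fails  (C2,T8):fails  (C2,T9):fails  (C3,T1):fails  (C3,T2):fails  (C3,T4):fails  (C3,T5):fails
Scope holds for no restrictor pair, so the sentence is true.

True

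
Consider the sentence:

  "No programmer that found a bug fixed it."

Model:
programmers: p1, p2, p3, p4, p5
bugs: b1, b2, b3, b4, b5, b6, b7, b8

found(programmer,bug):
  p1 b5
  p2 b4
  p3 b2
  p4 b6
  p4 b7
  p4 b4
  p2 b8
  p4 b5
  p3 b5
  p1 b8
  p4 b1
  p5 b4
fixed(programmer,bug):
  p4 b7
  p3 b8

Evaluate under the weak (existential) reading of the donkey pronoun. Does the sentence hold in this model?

False

"it" takes "a bug" as antecedent — a donkey pronoun bound across the clause boundary.
Truth condition: for no (p,b) with found(p,b) does fixed(p,b) hold.
Restrictor pairs — does the scope hold? (p1,b5):fails  (p1,b8):fails  (p2,b4):fails  (p2,b8):fails  (p3,b2):fails  (p3,b5):fails  (p4,b1):fails  (p4,b4):fails  (p4,b5):fails  (p4,b6):fails  (p4,b7):holds  (p5,b4):fails
Scope holds for 1 pair(s), so the sentence is false.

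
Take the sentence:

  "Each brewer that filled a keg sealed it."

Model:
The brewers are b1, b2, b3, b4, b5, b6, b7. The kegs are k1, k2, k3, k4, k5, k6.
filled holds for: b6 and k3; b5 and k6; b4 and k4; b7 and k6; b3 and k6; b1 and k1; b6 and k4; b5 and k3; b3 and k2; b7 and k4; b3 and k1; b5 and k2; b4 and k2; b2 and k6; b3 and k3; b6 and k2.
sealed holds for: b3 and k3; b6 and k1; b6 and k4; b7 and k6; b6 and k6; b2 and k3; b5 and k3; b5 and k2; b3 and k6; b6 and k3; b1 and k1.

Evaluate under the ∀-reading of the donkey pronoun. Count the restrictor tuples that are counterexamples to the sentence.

8

"it" takes "a keg" as antecedent — a donkey pronoun bound across the clause boundary.
Strong reading: for every (b,k) with filled(b,k), sealed(b,k).
Restrictor pairs: (b1,k1) ✓  (b2,k6) ✗  (b3,k1) ✗  (b3,k2) ✗  (b3,k3) ✓  (b3,k6) ✓  (b4,k2) ✗  (b4,k4) ✗  (b5,k2) ✓  (b5,k3) ✓  (b5,k6) ✗  (b6,k2) ✗  (b6,k3) ✓  (b6,k4) ✓  (b7,k4) ✗  (b7,k6) ✓
Counterexamples (restrictor pairs failing the scope): 8.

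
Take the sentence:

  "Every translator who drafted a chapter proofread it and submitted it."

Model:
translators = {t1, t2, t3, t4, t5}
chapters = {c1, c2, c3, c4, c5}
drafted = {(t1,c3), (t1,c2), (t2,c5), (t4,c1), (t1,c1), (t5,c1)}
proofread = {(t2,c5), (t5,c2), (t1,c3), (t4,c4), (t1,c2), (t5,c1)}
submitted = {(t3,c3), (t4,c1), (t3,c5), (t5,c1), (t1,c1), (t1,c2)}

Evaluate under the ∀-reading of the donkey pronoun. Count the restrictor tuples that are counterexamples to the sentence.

"it" takes "a chapter" as antecedent — a donkey pronoun bound across the clause boundary.
Strong reading: for every (t,c) with drafted(t,c), proofread(t,c) ∧ submitted(t,c).
Restrictor pairs: (t1,c1) ✗  (t1,c2) ✓  (t1,c3) ✗  (t2,c5) ✗  (t4,c1) ✗  (t5,c1) ✓
Counterexamples (restrictor pairs failing the scope): 4.

4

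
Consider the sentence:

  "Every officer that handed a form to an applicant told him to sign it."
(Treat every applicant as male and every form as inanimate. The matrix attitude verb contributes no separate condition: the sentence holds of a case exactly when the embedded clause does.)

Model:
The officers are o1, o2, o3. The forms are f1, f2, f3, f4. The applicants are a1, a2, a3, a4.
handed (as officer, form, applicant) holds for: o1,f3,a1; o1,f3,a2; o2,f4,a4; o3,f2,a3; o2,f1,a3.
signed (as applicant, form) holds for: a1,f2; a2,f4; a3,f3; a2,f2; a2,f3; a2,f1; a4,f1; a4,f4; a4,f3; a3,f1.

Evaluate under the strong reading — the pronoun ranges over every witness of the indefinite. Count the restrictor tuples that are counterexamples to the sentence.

2

"him" takes "an applicant" as antecedent and "it" takes "a form"; both are donkey pronouns co-varying with the restrictor.
Strong reading: for every (o,f,a) with handed(o,f,a), signed(a,f).
Restrictor triples: (o1,f3,a1)→signed(a1,f3) ✗  (o1,f3,a2)→signed(a2,f3) ✓  (o2,f1,a3)→signed(a3,f1) ✓  (o2,f4,a4)→signed(a4,f4) ✓  (o3,f2,a3)→signed(a3,f2) ✗
Counterexamples (restrictor triples failing the scope): 2.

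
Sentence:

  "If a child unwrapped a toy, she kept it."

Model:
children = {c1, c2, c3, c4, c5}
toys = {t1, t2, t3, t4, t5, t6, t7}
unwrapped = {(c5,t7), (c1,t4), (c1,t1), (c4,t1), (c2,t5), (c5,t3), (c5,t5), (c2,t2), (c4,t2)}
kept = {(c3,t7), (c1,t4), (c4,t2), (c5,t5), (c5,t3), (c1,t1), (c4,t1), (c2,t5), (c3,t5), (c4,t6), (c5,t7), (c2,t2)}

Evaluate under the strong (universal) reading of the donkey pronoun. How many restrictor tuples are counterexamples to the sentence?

0

"it" takes "a toy" as antecedent — a donkey pronoun bound across the clause boundary.
Strong reading: for every (c,t) with unwrapped(c,t), kept(c,t).
Restrictor pairs: (c1,t1) ✓  (c1,t4) ✓  (c2,t2) ✓  (c2,t5) ✓  (c4,t1) ✓  (c4,t2) ✓  (c5,t3) ✓  (c5,t5) ✓  (c5,t7) ✓
Counterexamples (restrictor pairs failing the scope): 0.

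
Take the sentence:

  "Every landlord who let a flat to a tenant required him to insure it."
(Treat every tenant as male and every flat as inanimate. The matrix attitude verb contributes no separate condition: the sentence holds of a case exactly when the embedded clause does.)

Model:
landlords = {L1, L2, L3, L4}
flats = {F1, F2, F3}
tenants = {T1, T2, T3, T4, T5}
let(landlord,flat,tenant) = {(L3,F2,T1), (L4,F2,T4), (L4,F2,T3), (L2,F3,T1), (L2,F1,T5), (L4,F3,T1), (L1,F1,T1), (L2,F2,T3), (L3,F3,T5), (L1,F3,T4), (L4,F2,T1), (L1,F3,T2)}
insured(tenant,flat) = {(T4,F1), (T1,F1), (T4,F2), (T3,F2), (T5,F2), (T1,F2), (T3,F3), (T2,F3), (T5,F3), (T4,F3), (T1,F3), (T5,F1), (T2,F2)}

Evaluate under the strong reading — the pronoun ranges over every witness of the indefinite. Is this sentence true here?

"him" takes "a tenant" as antecedent and "it" takes "a flat"; both are donkey pronouns co-varying with the restrictor.
Strong reading: for every (l,f,t) with let(l,f,t), insured(t,f).
Restrictor triples: (L1,F1,T1)→insured(T1,F1) ✓  (L1,F3,T2)→insured(T2,F3) ✓  (L1,F3,T4)→insured(T4,F3) ✓  (L2,F1,T5)→insured(T5,F1) ✓  (L2,F2,T3)→insured(T3,F2) ✓  (L2,F3,T1)→insured(T1,F3) ✓  (L3,F2,T1)→insured(T1,F2) ✓  (L3,F3,T5)→insured(T5,F3) ✓  (L4,F2,T1)→insured(T1,F2) ✓  (L4,F2,T3)→insured(T3,F2) ✓  (L4,F2,T4)→insured(T4,F2) ✓  (L4,F3,T1)→insured(T1,F3) ✓
Every restrictor triple satisfies the scope.

True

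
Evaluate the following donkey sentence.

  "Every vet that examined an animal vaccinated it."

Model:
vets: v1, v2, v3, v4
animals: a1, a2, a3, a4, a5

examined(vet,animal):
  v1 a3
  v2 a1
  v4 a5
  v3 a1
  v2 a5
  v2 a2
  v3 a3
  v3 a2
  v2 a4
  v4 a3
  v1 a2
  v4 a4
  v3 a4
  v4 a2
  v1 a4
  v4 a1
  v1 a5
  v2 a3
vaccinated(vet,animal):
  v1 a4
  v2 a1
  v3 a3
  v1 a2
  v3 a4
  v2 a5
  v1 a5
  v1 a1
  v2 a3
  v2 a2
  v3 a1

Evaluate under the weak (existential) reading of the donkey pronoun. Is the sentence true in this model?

"it" takes "an animal" as antecedent — a donkey pronoun bound across the clause boundary.
Weak reading: every vet v with some examined-animal has at least one examined-animal a such that vaccinated(v,a).
Per vet: v1:✓  v2:✓  v3:✓  v4:✗
v4 has no witness among its examined-animals.

False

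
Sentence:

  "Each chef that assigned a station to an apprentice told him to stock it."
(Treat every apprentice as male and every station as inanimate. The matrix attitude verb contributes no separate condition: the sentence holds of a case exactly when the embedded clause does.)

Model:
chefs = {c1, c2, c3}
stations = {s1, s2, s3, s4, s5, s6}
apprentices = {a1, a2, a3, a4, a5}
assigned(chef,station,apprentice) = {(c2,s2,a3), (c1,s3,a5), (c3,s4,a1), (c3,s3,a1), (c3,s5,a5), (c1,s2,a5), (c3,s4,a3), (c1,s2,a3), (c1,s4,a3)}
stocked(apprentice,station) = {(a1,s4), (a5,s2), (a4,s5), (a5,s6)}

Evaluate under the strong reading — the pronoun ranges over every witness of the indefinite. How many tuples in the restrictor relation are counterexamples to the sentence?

7

"him" takes "an apprentice" as antecedent and "it" takes "a station"; both are donkey pronouns co-varying with the restrictor.
Strong reading: for every (c,s,a) with assigned(c,s,a), stocked(a,s).
Restrictor triples: (c1,s2,a3)→stocked(a3,s2) ✗  (c1,s2,a5)→stocked(a5,s2) ✓  (c1,s3,a5)→stocked(a5,s3) ✗  (c1,s4,a3)→stocked(a3,s4) ✗  (c2,s2,a3)→stocked(a3,s2) ✗  (c3,s3,a1)→stocked(a1,s3) ✗  (c3,s4,a1)→stocked(a1,s4) ✓  (c3,s4,a3)→stocked(a3,s4) ✗  (c3,s5,a5)→stocked(a5,s5) ✗
Counterexamples (restrictor triples failing the scope): 7.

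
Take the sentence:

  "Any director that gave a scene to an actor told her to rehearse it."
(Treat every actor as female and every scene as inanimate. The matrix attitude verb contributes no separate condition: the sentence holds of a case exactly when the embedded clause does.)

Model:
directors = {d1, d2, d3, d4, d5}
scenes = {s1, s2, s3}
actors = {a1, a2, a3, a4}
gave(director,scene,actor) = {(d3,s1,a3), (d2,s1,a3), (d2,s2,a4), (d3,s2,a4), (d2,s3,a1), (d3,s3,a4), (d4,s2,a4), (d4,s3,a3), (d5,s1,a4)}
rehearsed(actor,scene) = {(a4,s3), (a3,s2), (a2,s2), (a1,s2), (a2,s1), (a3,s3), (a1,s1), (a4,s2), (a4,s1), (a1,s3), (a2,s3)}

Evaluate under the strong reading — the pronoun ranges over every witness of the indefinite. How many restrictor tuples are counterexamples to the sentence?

2

"her" takes "an actor" as antecedent and "it" takes "a scene"; both are donkey pronouns co-varying with the restrictor.
Strong reading: for every (d,s,a) with gave(d,s,a), rehearsed(a,s).
Restrictor triples: (d2,s1,a3)→rehearsed(a3,s1) ✗  (d2,s2,a4)→rehearsed(a4,s2) ✓  (d2,s3,a1)→rehearsed(a1,s3) ✓  (d3,s1,a3)→rehearsed(a3,s1) ✗  (d3,s2,a4)→rehearsed(a4,s2) ✓  (d3,s3,a4)→rehearsed(a4,s3) ✓  (d4,s2,a4)→rehearsed(a4,s2) ✓  (d4,s3,a3)→rehearsed(a3,s3) ✓  (d5,s1,a4)→rehearsed(a4,s1) ✓
Counterexamples (restrictor triples failing the scope): 2.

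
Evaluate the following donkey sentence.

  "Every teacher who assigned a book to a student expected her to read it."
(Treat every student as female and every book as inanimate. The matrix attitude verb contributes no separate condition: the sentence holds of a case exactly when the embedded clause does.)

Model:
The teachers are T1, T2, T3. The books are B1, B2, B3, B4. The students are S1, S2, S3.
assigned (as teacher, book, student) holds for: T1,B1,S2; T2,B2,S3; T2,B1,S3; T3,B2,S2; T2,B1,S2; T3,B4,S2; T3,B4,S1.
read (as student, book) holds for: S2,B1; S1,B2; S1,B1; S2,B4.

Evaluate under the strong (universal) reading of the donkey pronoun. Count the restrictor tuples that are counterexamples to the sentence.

"her" takes "a student" as antecedent and "it" takes "a book"; both are donkey pronouns co-varying with the restrictor.
Strong reading: for every (t,b,s) with assigned(t,b,s), read(s,b).
Restrictor triples: (T1,B1,S2)→read(S2,B1) ✓  (T2,B1,S2)→read(S2,B1) ✓  (T2,B1,S3)→read(S3,B1) ✗  (T2,B2,S3)→read(S3,B2) ✗  (T3,B2,S2)→read(S2,B2) ✗  (T3,B4,S1)→read(S1,B4) ✗  (T3,B4,S2)→read(S2,B4) ✓
Counterexamples (restrictor triples failing the scope): 4.

4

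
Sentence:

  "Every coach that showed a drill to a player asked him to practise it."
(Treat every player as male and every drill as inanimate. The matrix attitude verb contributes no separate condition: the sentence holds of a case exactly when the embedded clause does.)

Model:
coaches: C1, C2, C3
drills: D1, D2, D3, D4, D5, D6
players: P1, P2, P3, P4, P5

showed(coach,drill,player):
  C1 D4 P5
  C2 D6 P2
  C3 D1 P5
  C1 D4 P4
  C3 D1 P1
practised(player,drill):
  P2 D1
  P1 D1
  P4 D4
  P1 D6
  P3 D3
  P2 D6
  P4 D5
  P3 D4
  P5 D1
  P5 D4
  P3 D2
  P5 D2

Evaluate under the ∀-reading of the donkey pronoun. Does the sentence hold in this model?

"him" takes "a player" as antecedent and "it" takes "a drill"; both are donkey pronouns co-varying with the restrictor.
Strong reading: for every (c,d,p) with showed(c,d,p), practised(p,d).
Restrictor triples: (C1,D4,P4)→practised(P4,D4) ✓  (C1,D4,P5)→practised(P5,D4) ✓  (C2,D6,P2)→practised(P2,D6) ✓  (C3,D1,P1)→practised(P1,D1) ✓  (C3,D1,P5)→practised(P5,D1) ✓
Every restrictor triple satisfies the scope.

True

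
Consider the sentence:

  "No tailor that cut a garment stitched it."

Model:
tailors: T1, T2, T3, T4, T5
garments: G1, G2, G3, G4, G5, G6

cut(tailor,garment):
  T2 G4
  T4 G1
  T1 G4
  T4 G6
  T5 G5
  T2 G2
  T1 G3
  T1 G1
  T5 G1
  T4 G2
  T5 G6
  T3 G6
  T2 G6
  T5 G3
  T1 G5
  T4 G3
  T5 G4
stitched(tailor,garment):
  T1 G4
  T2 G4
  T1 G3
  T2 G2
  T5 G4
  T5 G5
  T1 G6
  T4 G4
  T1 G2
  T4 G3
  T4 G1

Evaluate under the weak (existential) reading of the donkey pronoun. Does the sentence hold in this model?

False

"it" takes "a garment" as antecedent — a donkey pronoun bound across the clause boundary.
Truth condition: for no (t,g) with cut(t,g) does stitched(t,g) hold.
Restrictor pairs — does the scope hold? (T1,G1):fails  (T1,G3):holds  (T1,G4):holds  (T1,G5):fails  (T2,G2):holds  (T2,G4):holds  (T2,G6):fails  (T3,G6):fails  (T4,G1):holds  (T4,G2):fails  (T4,G3):holds  (T4,G6):fails  (T5,G1):fails  (T5,G3):fails  (T5,G4):holds  (T5,G5):holds  (T5,G6):fails
Scope holds for 8 pair(s), so the sentence is false.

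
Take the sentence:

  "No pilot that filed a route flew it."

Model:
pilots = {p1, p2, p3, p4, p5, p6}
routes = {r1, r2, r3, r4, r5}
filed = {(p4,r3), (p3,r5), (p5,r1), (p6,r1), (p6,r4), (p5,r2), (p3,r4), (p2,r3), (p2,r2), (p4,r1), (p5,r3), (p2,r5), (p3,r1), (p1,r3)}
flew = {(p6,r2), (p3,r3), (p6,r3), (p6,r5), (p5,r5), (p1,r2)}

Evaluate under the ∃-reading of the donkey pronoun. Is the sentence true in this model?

True

"it" takes "a route" as antecedent — a donkey pronoun bound across the clause boundary.
Truth condition: for no (p,r) with filed(p,r) does flew(p,r) hold.
Restrictor pairs — does the scope hold? (p1,r3):fails  (p2,r2):fails  (p2,r3):fails  (p2,r5):fails  (p3,r1):fails  (p3,r4):fails  (p3,r5):fails  (p4,r1):fails  (p4,r3):fails  (p5,r1):fails  (p5,r2):fails  (p5,r3):fails  (p6,r1):fails  (p6,r4):fails
Scope holds for no restrictor pair, so the sentence is true.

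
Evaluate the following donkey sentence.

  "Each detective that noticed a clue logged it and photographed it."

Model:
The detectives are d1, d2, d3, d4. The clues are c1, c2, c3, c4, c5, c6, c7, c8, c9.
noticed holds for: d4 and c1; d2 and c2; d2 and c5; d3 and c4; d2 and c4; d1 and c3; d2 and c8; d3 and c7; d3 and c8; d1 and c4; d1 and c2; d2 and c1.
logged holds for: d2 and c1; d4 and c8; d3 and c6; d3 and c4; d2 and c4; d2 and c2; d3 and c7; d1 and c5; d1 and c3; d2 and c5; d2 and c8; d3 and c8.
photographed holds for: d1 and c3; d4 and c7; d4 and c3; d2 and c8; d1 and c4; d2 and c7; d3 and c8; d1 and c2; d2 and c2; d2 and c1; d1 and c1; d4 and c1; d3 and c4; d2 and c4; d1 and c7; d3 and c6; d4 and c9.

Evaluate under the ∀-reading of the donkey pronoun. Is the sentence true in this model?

"it" takes "a clue" as antecedent — a donkey pronoun bound across the clause boundary.
Strong reading: for every (d,c) with noticed(d,c), logged(d,c) ∧ photographed(d,c).
Restrictor pairs: (d1,c2) ✗  (d1,c3) ✓  (d1,c4) ✗  (d2,c1) ✓  (d2,c2) ✓  (d2,c4) ✓  (d2,c5) ✗  (d2,c8) ✓  (d3,c4) ✓  (d3,c7) ✗  (d3,c8) ✓  (d4,c1) ✗
Counterexample: (d1,c2) is in noticed but fails the scope.

False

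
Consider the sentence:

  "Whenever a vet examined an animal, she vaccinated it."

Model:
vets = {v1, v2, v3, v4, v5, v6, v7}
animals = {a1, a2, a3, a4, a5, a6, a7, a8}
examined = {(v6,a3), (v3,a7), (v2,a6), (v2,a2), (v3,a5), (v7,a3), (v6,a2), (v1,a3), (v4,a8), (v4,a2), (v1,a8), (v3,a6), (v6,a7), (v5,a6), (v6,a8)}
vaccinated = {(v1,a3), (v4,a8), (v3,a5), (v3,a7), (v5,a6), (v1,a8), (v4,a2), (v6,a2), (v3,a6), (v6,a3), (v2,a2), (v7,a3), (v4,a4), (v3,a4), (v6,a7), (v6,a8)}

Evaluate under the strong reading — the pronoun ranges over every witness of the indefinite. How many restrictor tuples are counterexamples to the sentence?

1

"it" takes "an animal" as antecedent — a donkey pronoun bound across the clause boundary.
Strong reading: for every (v,a) with examined(v,a), vaccinated(v,a).
Restrictor pairs: (v1,a3) ✓  (v1,a8) ✓  (v2,a2) ✓  (v2,a6) ✗  (v3,a5) ✓  (v3,a6) ✓  (v3,a7) ✓  (v4,a2) ✓  (v4,a8) ✓  (v5,a6) ✓  (v6,a2) ✓  (v6,a3) ✓  (v6,a7) ✓  (v6,a8) ✓  (v7,a3) ✓
Counterexamples (restrictor pairs failing the scope): 1.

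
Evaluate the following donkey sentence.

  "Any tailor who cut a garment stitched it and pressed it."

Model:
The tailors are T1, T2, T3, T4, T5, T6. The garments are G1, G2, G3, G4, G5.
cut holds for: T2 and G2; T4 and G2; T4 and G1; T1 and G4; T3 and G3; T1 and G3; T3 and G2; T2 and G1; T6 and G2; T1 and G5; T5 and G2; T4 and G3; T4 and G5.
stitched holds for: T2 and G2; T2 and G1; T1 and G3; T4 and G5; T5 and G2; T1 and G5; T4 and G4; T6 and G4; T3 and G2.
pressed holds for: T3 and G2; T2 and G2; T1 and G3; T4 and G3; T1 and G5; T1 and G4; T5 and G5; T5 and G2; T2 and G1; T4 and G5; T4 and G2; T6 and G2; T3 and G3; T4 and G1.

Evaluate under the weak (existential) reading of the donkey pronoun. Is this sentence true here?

"it" takes "a garment" as antecedent — a donkey pronoun bound across the clause boundary.
Weak reading: every tailor t with some cut-garment has at least one cut-garment g such that stitched(t,g) ∧ pressed(t,g).
Per tailor: T1:✓  T2:✓  T3:✓  T4:✓  T5:✓  T6:✗
T6 has no witness among its cut-garments.

False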